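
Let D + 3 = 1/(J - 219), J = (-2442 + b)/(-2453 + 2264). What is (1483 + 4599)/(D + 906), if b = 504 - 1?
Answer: 34278152/5089281 ≈ 6.7354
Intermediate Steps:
b = 503
J = 277/27 (J = (-2442 + 503)/(-2453 + 2264) = -1939/(-189) = -1939*(-1/189) = 277/27 ≈ 10.259)
D = -16935/5636 (D = -3 + 1/(277/27 - 219) = -3 + 1/(-5636/27) = -3 - 27/5636 = -16935/5636 ≈ -3.0048)
(1483 + 4599)/(D + 906) = (1483 + 4599)/(-16935/5636 + 906) = 6082/(5089281/5636) = 6082*(5636/5089281) = 34278152/5089281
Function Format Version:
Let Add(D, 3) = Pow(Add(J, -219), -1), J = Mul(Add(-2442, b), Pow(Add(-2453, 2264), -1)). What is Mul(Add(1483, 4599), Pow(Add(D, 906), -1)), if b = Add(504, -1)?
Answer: Rational(34278152, 5089281) ≈ 6.7354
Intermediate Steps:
b = 503
J = Rational(277, 27) (J = Mul(Add(-2442, 503), Pow(Add(-2453, 2264), -1)) = Mul(-1939, Pow(-189, -1)) = Mul(-1939, Rational(-1, 189)) = Rational(277, 27) ≈ 10.259)
D = Rational(-16935, 5636) (D = Add(-3, Pow(Add(Rational(277, 27), -219), -1)) = Add(-3, Pow(Rational(-5636, 27), -1)) = Add(-3, Rational(-27, 5636)) = Rational(-16935, 5636) ≈ -3.0048)
Mul(Add(1483, 4599), Pow(Add(D, 906), -1)) = Mul(Add(1483, 4599), Pow(Add(Rational(-16935, 5636), 906), -1)) = Mul(6082, Pow(Rational(5089281, 5636), -1)) = Mul(6082, Rational(5636, 5089281)) = Rational(34278152, 5089281)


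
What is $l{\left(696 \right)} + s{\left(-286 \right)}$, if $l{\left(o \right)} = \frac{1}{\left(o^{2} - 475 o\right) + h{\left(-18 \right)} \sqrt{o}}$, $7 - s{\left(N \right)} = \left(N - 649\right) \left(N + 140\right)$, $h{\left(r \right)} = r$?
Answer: $- \frac{4640148116815}{33993012} + \frac{\sqrt{174}}{657198232} \approx -1.365 \cdot 10^{5}$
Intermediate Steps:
$s{\left(N \right)} = 7 - \left(-649 + N\right) \left(140 + N\right)$ ($s{\left(N \right)} = 7 - \left(N - 649\right) \left(N + 140\right) = 7 - \left(-649 + N\right) \left(140 + N\right)$)
$l{\left(o \right)} = \frac{1}{o^{2} - 475 o - 18 \sqrt{o}}$ ($l{\left(o \right)} = \frac{1}{\left(o^{2} - 475 o\right) - 18 \sqrt{o}} = \frac{1}{o^{2} - 475 o - 18 \sqrt{o}}$)
$l{\left(696 \right)} + s{\left(-286 \right)} = \frac{1}{696^{2} - 330600 - 18 \sqrt{696}} + \left(90867 - \left(-286\right)^{2} + 509 \left(-286\right)\right) = \frac{1}{484416 - 330600 - 18 \cdot 2 \sqrt{174}} - 136503 = \frac{1}{484416 - 330600 - 36 \sqrt{174}} - 136503 = \frac{1}{153816 - 36 \sqrt{174}} - 136503 = -136503 + \frac{1}{153816 - 36 \sqrt{174}}$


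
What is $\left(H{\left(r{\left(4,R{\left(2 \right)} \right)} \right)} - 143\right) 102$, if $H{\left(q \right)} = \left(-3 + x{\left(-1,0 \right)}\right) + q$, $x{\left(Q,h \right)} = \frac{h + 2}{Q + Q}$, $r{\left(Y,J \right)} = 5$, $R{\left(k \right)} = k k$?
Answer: $-14484$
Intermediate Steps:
$R{\left(k \right)} = k^{2}$
$x{\left(Q,h \right)} = \frac{2 + h}{2 Q}$
$H{\left(q \right)} = -4 + q$ ($H{\left(q \right)} = \left(-3 + \frac{2 + 0}{2 \left(-1\right)}\right) + q = \left(-3 + \frac{1}{2} \left(-1\right) 2\right) + q = \left(-3 - 1\right) + q = -4 + q$)
$\left(H{\left(r{\left(4,R{\left(2 \right)} \right)} \right)} - 143\right) 102 = \left(\left(-4 + 5\right) - 143\right) 102 = \left(1 - 143\right) 102 = \left(-142\right) 102 = -14484$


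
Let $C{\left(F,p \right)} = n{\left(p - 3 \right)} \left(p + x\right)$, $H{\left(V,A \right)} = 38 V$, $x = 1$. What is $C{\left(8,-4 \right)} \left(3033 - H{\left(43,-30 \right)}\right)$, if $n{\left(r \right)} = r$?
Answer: $29379$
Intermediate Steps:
$C{\left(F,p \right)} = \left(1 + p\right) \left(-3 + p\right)$ ($C{\left(F,p \right)} = \left(p - 3\right) \left(p + 1\right) = \left(p - 3\right) \left(1 + p\right) = \left(-3 + p\right) \left(1 + p\right) = \left(1 + p\right) \left(-3 + p\right)$)
$C{\left(8,-4 \right)} \left(3033 - H{\left(43,-30 \right)}\right) = \left(1 - 4\right) \left(-3 - 4\right) \left(3033 - 38 \cdot 43\right) = \left(-3\right) \left(-7\right) \left(3033 - 1634\right) = 21 \left(3033 - 1634\right) = 21 \cdot 1399 = 29379$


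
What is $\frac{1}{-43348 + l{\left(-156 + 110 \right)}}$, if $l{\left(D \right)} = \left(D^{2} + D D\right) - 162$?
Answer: $- \frac{1}{39278} \approx -2.546 \cdot 10^{-5}$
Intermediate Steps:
$l{\left(D \right)} = -162 + 2 D^{2}$ ($l{\left(D \right)} = \left(D^{2} + D^{2}\right) - 162 = 2 D^{2} - 162 = -162 + 2 D^{2}$)
$\frac{1}{-43348 + l{\left(-156 + 110 \right)}} = \frac{1}{-43348 - \left(162 - 2 \left(-156 + 110\right)^{2}\right)} = \frac{1}{-43348 - \left(162 - 2 \left(-46\right)^{2}\right)} = \frac{1}{-43348 + \left(-162 + 2 \cdot 2116\right)} = \frac{1}{-43348 + \left(-162 + 4232\right)} = \frac{1}{-43348 + 4070} = \frac{1}{-39278} = - \frac{1}{39278}$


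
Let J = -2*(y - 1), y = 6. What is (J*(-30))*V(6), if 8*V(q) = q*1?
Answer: 225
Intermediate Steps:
V(q) = q/8 (V(q) = (q*1)/8 = q/8)
J = -10 (J = -2*(6 - 1) = -2*5 = -10)
(J*(-30))*V(6) = (-10*(-30))*((1/8)*6) = 300*(3/4) = 225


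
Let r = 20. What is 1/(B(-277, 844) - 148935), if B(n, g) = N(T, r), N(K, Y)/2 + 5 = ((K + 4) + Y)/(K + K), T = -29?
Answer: -29/4319400 ≈ -6.7139e-6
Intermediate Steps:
N(K, Y) = -10 + (4 + K + Y)/K (N(K, Y) = -10 + 2*(((K + 4) + Y)/(K + K)) = -10 + 2*(((4 + K) + Y)/((2*K))) = -10 + 2*((4 + K + Y)*(1/(2*K))) = -10 + 2*((4 + K + Y)/(2*K)) = -10 + (4 + K + Y)/K)
B(n, g) = -285/29 (B(n, g) = (4 + 20 - 9*(-29))/(-29) = -(4 + 20 + 261)/29 = -1/29*285 = -285/29)
1/(B(-277, 844) - 148935) = 1/(-285/29 - 148935) = 1/(-4319400/29) = -29/4319400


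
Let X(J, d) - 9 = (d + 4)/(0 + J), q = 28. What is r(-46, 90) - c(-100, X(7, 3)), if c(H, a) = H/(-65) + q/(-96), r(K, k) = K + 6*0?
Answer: -14741/312 ≈ -47.247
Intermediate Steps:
r(K, k) = K (r(K, k) = K + 0 = K)
X(J, d) = 9 + (4 + d)/J (X(J, d) = 9 + (d + 4)/(0 + J) = 9 + (4 + d)/J)
c(H, a) = -7/24 - H/65 (c(H, a) = H/(-65) + 28/(-96) = H*(-1/65) + 28*(-1/96) = -H/65 - 7/24 = -7/24 - H/65)
r(-46, 90) - c(-100, X(7, 3)) = -46 - (-7/24 - 1/65*(-100)) = -46 - (-7/24 + 20/13) = -46 - 1*389/312 = -46 - 389/312 = -14741/312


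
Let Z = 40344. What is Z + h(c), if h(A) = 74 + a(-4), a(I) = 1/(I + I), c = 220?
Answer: 323343/8 ≈ 40418.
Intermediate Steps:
a(I) = 1/(2*I)
h(A) = 591/8 (h(A) = 74 + (½)/(-4) = 74 + (½)*(-¼) = 74 - ⅛ = 591/8)
Z + h(c) = 40344 + 591/8 = 323343/8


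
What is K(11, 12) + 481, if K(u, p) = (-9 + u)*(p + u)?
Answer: 527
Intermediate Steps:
K(11, 12) + 481 = (11² - 9*12 - 9*11 + 12*11) + 481 = (121 - 108 - 99 + 132) + 481 = 46 + 481 = 527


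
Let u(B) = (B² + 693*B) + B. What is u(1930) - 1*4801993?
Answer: 262327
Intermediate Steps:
u(B) = B² + 694*B
u(1930) - 1*4801993 = 1930*(694 + 1930) - 1*4801993 = 1930*2624 - 4801993 = 5064320 - 4801993 = 262327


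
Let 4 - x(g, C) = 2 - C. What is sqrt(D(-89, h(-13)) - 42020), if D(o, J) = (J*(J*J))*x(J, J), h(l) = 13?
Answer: 7*I*sqrt(185) ≈ 95.21*I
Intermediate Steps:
x(g, C) = 2 + C (x(g, C) = 4 - (2 - C) = 4 + (-2 + C) = 2 + C)
D(o, J) = J**3*(2 + J) (D(o, J) = (J*(J*J))*(2 + J) = (J*J**2)*(2 + J) = J**3*(2 + J))
sqrt(D(-89, h(-13)) - 42020) = sqrt(13**3*(2 + 13) - 42020) = sqrt(2197*15 - 42020) = sqrt(32955 - 42020) = sqrt(-9065) = 7*I*sqrt(185)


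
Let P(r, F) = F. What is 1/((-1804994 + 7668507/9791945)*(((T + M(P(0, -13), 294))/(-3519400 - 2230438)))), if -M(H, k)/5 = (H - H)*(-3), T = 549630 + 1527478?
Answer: 28151048727455/18355812902851145942 ≈ 1.5336e-6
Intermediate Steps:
T = 2077108
M(H, k) = 0 (M(H, k) = -5*(H - H)*(-3) = -0*(-3) = -5*0 = 0)
1/((-1804994 + 7668507/9791945)*(((T + M(P(0, -13), 294))/(-3519400 - 2230438)))) = 1/((-1804994 + 7668507/9791945)*(((2077108 + 0)/(-3519400 - 2230438)))) = 1/((-1804994 + 7668507*(1/9791945))*((2077108/(-5749838)))) = 1/((-1804994 + 7668507/9791945)*((2077108*(-1/5749838)))) = 1/((-17674394304823/9791945)*(-1038554/2874919)) = -9791945/17674394304823*(-2874919/1038554) = 28151048727455/18355812902851145942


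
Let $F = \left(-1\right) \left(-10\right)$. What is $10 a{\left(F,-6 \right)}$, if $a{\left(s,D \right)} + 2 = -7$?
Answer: $-90$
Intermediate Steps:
$F = 10$
$a{\left(s,D \right)} = -9$ ($a{\left(s,D \right)} = -2 - 7 = -9$)
$10 a{\left(F,-6 \right)} = 10 \left(-9\right) = -90$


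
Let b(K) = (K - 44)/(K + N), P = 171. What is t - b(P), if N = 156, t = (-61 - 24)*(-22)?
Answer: 611363/327 ≈ 1869.6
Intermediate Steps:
t = 1870 (t = -85*(-22) = 1870)
b(K) = (-44 + K)/(156 + K) (b(K) = (K - 44)/(K + 156) = (-44 + K)/(156 + K))
t - b(P) = 1870 - (-44 + 171)/(156 + 171) = 1870 - 127/327 = 611363/327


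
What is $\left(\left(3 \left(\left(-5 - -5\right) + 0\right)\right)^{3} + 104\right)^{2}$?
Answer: $10816$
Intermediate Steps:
$\left(\left(3 \left(\left(-5 - -5\right) + 0\right)\right)^{3} + 104\right)^{2} = \left(\left(3 \left(\left(-5 + 5\right) + 0\right)\right)^{3} + 104\right)^{2} = \left(\left(3 \left(0 + 0\right)\right)^{3} + 104\right)^{2} = \left(\left(3 \cdot 0\right)^{3} + 104\right)^{2} = \left(0^{3} + 104\right)^{2} = \left(0 + 104\right)^{2} = 104^{2} = 10816$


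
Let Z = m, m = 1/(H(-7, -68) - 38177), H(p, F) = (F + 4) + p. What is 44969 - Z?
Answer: 1719974313/38248 ≈ 44969.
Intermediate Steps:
H(p, F) = 4 + F + p (H(p, F) = (4 + F) + p = 4 + F + p)
m = -1/38248 (m = 1/((4 - 68 - 7) - 38177) = 1/(-71 - 38177) = 1/(-38248) = -1/38248 ≈ -2.6145e-5)
Z = -1/38248 ≈ -2.6145e-5
44969 - Z = 44969 - 1*(-1/38248) = 44969 + 1/38248 = 1719974313/38248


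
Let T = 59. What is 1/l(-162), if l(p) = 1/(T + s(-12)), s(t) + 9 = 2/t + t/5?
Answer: 1423/30 ≈ 47.433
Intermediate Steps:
s(t) = -9 + 2/t + t/5 (s(t) = -9 + (2/t + t/5) = -9 + 2/t + t/5)
l(p) = 30/1423 (l(p) = 1/(59 + (-9 + 2/(-12) + (⅕)*(-12))) = 1/(59 + (-9 + 2*(-1/12) - 12/5)) = 1/(59 + (-9 - ⅙ - 12/5)) = 1/(59 - 347/30) = 1/(1423/30) = 30/1423)
1/l(-162) = 1/(30/1423) = 1423/30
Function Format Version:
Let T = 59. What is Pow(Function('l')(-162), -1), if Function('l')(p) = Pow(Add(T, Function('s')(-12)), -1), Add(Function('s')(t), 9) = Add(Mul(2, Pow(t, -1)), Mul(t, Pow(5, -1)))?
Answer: Rational(1423, 30) ≈ 47.433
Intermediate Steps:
Function('s')(t) = Add(-9, Mul(2, Pow(t, -1)), Mul(Rational(1, 5), t)) (Function('s')(t) = Add(-9, Add(Mul(2, Pow(t, -1)), Mul(t, Pow(5, -1)))) = Add(-9, Add(Mul(2, Pow(t, -1)), Mul(t, Rational(1, 5)))) = Add(-9, Add(Mul(2, Pow(t, -1)), Mul(Rational(1, 5), t))) = Add(-9, Mul(2, Pow(t, -1)), Mul(Rational(1, 5), t)))
Function('l')(p) = Rational(30, 1423) (Function('l')(p) = Pow(Add(59, Add(-9, Mul(2, Pow(-12, -1)), Mul(Rational(1, 5), -12))), -1) = Pow(Add(59, Add(-9, Mul(2, Rational(-1, 12)), Rational(-12, 5))), -1) = Pow(Add(59, Add(-9, Rational(-1, 6), Rational(-12, 5))), -1) = Pow(Add(59, Rational(-347, 30)), -1) = Pow(Rational(1423, 30), -1) = Rational(30, 1423))
Pow(Function('l')(-162), -1) = Pow(Rational(30, 1423), -1) = Rational(1423, 30)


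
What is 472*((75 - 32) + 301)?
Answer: 162368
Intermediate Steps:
472*((75 - 32) + 301) = 472*(43 + 301) = 472*344 = 162368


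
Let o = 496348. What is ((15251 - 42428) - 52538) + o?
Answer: 416633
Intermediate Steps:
((15251 - 42428) - 52538) + o = ((15251 - 42428) - 52538) + 496348 = (-27177 - 52538) + 496348 = -79715 + 496348 = 416633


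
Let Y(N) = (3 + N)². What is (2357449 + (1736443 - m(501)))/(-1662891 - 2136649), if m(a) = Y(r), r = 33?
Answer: -1023149/949885 ≈ -1.0771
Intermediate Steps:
m(a) = 1296 (m(a) = (3 + 33)² = 36² = 1296)
(2357449 + (1736443 - m(501)))/(-1662891 - 2136649) = (2357449 + (1736443 - 1*1296))/(-1662891 - 2136649) = (2357449 + (1736443 - 1296))/(-3799540) = (2357449 + 1735147)*(-1/3799540) = 4092596*(-1/3799540) = -1023149/949885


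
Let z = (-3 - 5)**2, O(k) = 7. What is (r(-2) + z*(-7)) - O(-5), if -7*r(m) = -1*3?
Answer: -3182/7 ≈ -454.57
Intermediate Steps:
r(m) = 3/7 (r(m) = -(-1)*3/7 = -1/7*(-3) = 3/7)
z = 64 (z = (-8)**2 = 64)
(r(-2) + z*(-7)) - O(-5) = (3/7 + 64*(-7)) - 1*7 = (3/7 - 448) - 7 = -3133/7 - 7 = -3182/7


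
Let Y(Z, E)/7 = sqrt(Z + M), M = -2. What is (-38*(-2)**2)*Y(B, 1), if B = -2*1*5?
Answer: -2128*I*sqrt(3) ≈ -3685.8*I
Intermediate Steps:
B = -10 (B = -2*5 = -10)
Y(Z, E) = 7*sqrt(-2 + Z) (Y(Z, E) = 7*sqrt(Z - 2) = 7*sqrt(-2 + Z))
(-38*(-2)**2)*Y(B, 1) = (-38*(-2)**2)*(7*sqrt(-2 - 10)) = (-38*4)*(7*sqrt(-12)) = -1064*2*I*sqrt(3) = -2128*I*sqrt(3)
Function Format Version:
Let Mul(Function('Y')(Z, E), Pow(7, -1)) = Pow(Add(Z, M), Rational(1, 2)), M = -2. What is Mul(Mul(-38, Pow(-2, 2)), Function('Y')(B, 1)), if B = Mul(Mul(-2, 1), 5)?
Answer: Mul(-2128, I, Pow(3, Rational(1, 2))) ≈ Mul(-3685.8, I)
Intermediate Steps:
B = -10 (B = Mul(-2, 5) = -10)
Function('Y')(Z, E) = Mul(7, Pow(Add(-2, Z), Rational(1, 2))) (Function('Y')(Z, E) = Mul(7, Pow(Add(Z, -2), Rational(1, 2))) = Mul(7, Pow(Add(-2, Z), Rational(1, 2))))
Mul(Mul(-38, Pow(-2, 2)), Function('Y')(B, 1)) = Mul(Mul(-38, Pow(-2, 2)), Mul(7, Pow(Add(-2, -10), Rational(1, 2)))) = Mul(Mul(-38, 4), Mul(7, Pow(-12, Rational(1, 2)))) = Mul(-152, Mul(7, Mul(2, I, Pow(3, Rational(1, 2))))) = Mul(-152, Mul(14, I, Pow(3, Rational(1, 2)))) = Mul(-2128, I, Pow(3, Rational(1, 2)))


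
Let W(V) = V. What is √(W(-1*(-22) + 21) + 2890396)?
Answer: √2890439 ≈ 1700.1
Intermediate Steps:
√(W(-1*(-22) + 21) + 2890396) = √((-1*(-22) + 21) + 2890396) = √((22 + 21) + 2890396) = √(43 + 2890396) = √2890439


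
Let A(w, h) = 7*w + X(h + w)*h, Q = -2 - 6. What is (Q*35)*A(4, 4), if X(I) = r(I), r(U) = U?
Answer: -16800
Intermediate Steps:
X(I) = I
Q = -8
A(w, h) = 7*w + h*(h + w) (A(w, h) = 7*w + (h + w)*h = 7*w + h*(h + w))
(Q*35)*A(4, 4) = (-8*35)*(7*4 + 4*(4 + 4)) = -280*(28 + 4*8) = -280*(28 + 32) = -280*60 = -16800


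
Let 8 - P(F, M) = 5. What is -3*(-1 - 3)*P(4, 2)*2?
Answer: 72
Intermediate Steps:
P(F, M) = 3 (P(F, M) = 8 - 1*5 = 8 - 5 = 3)
-3*(-1 - 3)*P(4, 2)*2 = -3*(-1 - 3)*3*2 = -(-12)*3*2 = -3*(-12)*2 = 36*2 = 72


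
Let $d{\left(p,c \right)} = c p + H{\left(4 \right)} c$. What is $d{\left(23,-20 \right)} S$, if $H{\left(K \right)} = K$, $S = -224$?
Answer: $120960$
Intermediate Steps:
$d{\left(p,c \right)} = 4 c + c p$ ($d{\left(p,c \right)} = c p + 4 c = 4 c + c p$)
$d{\left(23,-20 \right)} S = - 20 \left(4 + 23\right) \left(-224\right) = \left(-20\right) 27 \left(-224\right) = \left(-540\right) \left(-224\right) = 120960$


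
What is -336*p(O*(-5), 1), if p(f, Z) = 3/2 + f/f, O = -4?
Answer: -840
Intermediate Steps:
p(f, Z) = 5/2 (p(f, Z) = 3*(½) + 1 = 3/2 + 1 = 5/2)
-336*p(O*(-5), 1) = -336*5/2 = -840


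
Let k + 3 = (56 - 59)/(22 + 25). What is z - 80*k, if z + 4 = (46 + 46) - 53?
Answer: 13165/47 ≈ 280.11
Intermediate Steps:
z = 35 (z = -4 + ((46 + 46) - 53) = -4 + (92 - 53) = -4 + 39 = 35)
k = -144/47 (k = -3 + (56 - 59)/(22 + 25) = -3 - 3/47 = -144/47 ≈ -3.0638)
z - 80*k = 35 - 80*(-144/47) = 35 + 11520/47 = 13165/47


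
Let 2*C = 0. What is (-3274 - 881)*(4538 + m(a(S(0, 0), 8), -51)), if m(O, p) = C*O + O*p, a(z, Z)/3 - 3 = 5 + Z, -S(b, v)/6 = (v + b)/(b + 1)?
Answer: -8683950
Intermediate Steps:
C = 0 (C = (½)*0 = 0)
S(b, v) = -6*(b + v)/(1 + b) (S(b, v) = -6*(v + b)/(b + 1) = -6*(b + v)/(1 + b))
a(z, Z) = 24 + 3*Z (a(z, Z) = 9 + 3*(5 + Z) = 9 + (15 + 3*Z) = 24 + 3*Z)
m(O, p) = O*p (m(O, p) = 0*O + O*p = 0 + O*p = O*p)
(-3274 - 881)*(4538 + m(a(S(0, 0), 8), -51)) = (-3274 - 881)*(4538 + (24 + 3*8)*(-51)) = -4155*(4538 + (24 + 24)*(-51)) = -4155*(4538 + 48*(-51)) = -4155*(4538 - 2448) = -4155*2090 = -8683950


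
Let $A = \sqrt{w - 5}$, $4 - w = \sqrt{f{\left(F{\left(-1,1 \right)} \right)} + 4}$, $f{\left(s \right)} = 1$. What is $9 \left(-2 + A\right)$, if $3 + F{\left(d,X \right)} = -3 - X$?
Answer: $-18 + 9 i \sqrt{1 + \sqrt{5}} \approx -18.0 + 16.19 i$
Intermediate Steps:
$F{\left(d,X \right)} = -6 - X$ ($F{\left(d,X \right)} = -3 - \left(3 + X\right) = -6 - X$)
$w = 4 - \sqrt{5}$ ($w = 4 - \sqrt{1 + 4} = 4 - \sqrt{5} \approx 1.7639$)
$A = \sqrt{-1 - \sqrt{5}}$ ($A = \sqrt{\left(4 - \sqrt{5}\right) - 5} = \sqrt{-1 - \sqrt{5}} \approx 1.7989 i$)
$9 \left(-2 + A\right) = 9 \left(-2 + \sqrt{-1 - \sqrt{5}}\right) = -18 + 9 \sqrt{-1 - \sqrt{5}}$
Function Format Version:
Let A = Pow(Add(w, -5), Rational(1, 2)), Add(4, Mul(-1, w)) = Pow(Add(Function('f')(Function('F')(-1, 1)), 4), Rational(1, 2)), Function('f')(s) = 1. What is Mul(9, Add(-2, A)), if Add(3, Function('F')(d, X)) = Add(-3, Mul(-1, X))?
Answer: Add(-18, Mul(9, I, Pow(Add(1, Pow(5, Rational(1, 2))), Rational(1, 2)))) ≈ Add(-18.000, Mul(16.190, I))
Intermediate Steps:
Function('F')(d, X) = Add(-6, Mul(-1, X)) (Function('F')(d, X) = Add(-3, Add(-3, Mul(-1, X))) = Add(-6, Mul(-1, X)))
w = Add(4, Mul(-1, Pow(5, Rational(1, 2)))) (w = Add(4, Mul(-1, Pow(Add(1, 4), Rational(1, 2)))) = Add(4, Mul(-1, Pow(5, Rational(1, 2)))) ≈ 1.7639)
A = Pow(Add(-1, Mul(-1, Pow(5, Rational(1, 2)))), Rational(1, 2)) (A = Pow(Add(Add(4, Mul(-1, Pow(5, Rational(1, 2)))), -5), Rational(1, 2)) = Pow(Add(-1, Mul(-1, Pow(5, Rational(1, 2)))), Rational(1, 2)) ≈ Mul(1.7989, I))
Mul(9, Add(-2, A)) = Mul(9, Add(-2, Pow(Add(-1, Mul(-1, Pow(5, Rational(1, 2)))), Rational(1, 2)))) = Add(-18, Mul(9, Pow(Add(-1, Mul(-1, Pow(5, Rational(1, 2)))), Rational(1, 2))))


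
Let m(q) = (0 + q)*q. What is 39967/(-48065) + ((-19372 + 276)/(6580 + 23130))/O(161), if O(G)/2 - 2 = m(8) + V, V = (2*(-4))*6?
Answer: -1091623844/1285210035 ≈ -0.84937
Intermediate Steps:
m(q) = q² (m(q) = q*q = q²)
V = -48 (V = -8*6 = -48)
O(G) = 36 (O(G) = 4 + 2*(8² - 48) = 4 + 2*(64 - 48) = 4 + 2*16 = 4 + 32 = 36)
39967/(-48065) + ((-19372 + 276)/(6580 + 23130))/O(161) = 39967/(-48065) + ((-19372 + 276)/(6580 + 23130))/36 = 39967*(-1/48065) - 19096/29710*(1/36) = -39967/48065 - 19096*1/29710*(1/36) = -39967/48065 - 9548/14855*1/36 = -39967/48065 - 2387/133695 = -1091623844/1285210035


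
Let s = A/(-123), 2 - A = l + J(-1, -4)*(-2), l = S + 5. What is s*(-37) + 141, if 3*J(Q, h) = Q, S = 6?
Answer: 50956/369 ≈ 138.09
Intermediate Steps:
J(Q, h) = Q/3
l = 11 (l = 6 + 5 = 11)
A = -29/3 (A = 2 - (11 + ((⅓)*(-1))*(-2)) = 2 - (11 - ⅓*(-2)) = 2 - (11 + ⅔) = 2 - 1*35/3 = 2 - 35/3 = -29/3 ≈ -9.6667)
s = 29/369 (s = -29/3/(-123) = -29/3*(-1/123) = 29/369 ≈ 0.078591)
s*(-37) + 141 = (29/369)*(-37) + 141 = -1073/369 + 141 = 50956/369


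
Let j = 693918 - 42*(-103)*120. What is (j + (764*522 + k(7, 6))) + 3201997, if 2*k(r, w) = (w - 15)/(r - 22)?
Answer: 48138433/10 ≈ 4.8138e+6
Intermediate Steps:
k(r, w) = (-15 + w)/(2*(-22 + r)) (k(r, w) = ((w - 15)/(r - 22))/2 = ((-15 + w)/(-22 + r))/2 = (-15 + w)/(2*(-22 + r)))
j = 1213038 (j = 693918 - (-4326)*120 = 693918 - 1*(-519120) = 693918 + 519120 = 1213038)
(j + (764*522 + k(7, 6))) + 3201997 = (1213038 + (764*522 + (-15 + 6)/(2*(-22 + 7)))) + 3201997 = (1213038 + (398808 + (½)*(-9)/(-15))) + 3201997 = (1213038 + (398808 + (½)*(-1/15)*(-9))) + 3201997 = (1213038 + (398808 + 3/10)) + 3201997 = (1213038 + 3988083/10) + 3201997 = 16118463/10 + 3201997 = 48138433/10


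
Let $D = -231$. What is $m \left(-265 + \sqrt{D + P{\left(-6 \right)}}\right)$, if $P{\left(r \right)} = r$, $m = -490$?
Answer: $129850 - 490 i \sqrt{237} \approx 1.2985 \cdot 10^{5} - 7543.5 i$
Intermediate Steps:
$m \left(-265 + \sqrt{D + P{\left(-6 \right)}}\right) = - 490 \left(-265 + \sqrt{-231 - 6}\right) = - 490 \left(-265 + \sqrt{-237}\right) = - 490 \left(-265 + i \sqrt{237}\right) = 129850 - 490 i \sqrt{237}$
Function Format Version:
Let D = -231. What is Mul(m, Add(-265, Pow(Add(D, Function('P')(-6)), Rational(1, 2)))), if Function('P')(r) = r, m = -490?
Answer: Add(129850, Mul(-490, I, Pow(237, Rational(1, 2)))) ≈ Add(1.2985e+5, Mul(-7543.5, I))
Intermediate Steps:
Mul(m, Add(-265, Pow(Add(D, Function('P')(-6)), Rational(1, 2)))) = Mul(-490, Add(-265, Pow(Add(-231, -6), Rational(1, 2)))) = Mul(-490, Add(-265, Pow(-237, Rational(1, 2)))) = Mul(-490, Add(-265, Mul(I, Pow(237, Rational(1, 2))))) = Add(129850, Mul(-490, I, Pow(237, Rational(1, 2))))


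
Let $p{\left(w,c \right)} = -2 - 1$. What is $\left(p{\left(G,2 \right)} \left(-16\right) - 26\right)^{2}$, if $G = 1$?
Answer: $484$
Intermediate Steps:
$p{\left(w,c \right)} = -3$
$\left(p{\left(G,2 \right)} \left(-16\right) - 26\right)^{2} = \left(\left(-3\right) \left(-16\right) - 26\right)^{2} = \left(48 - 26\right)^{2} = 22^{2} = 484$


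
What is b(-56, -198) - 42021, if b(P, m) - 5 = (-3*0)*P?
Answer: -42016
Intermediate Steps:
b(P, m) = 5 (b(P, m) = 5 + (-3*0)*P = 5 + 0*P = 5 + 0 = 5)
b(-56, -198) - 42021 = 5 - 42021 = -42016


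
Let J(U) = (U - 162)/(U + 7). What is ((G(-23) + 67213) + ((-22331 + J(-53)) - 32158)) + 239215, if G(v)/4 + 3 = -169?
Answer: 11557761/46 ≈ 2.5126e+5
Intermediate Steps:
J(U) = (-162 + U)/(7 + U)
G(v) = -688 (G(v) = -12 + 4*(-169) = -12 - 676 = -688)
((G(-23) + 67213) + ((-22331 + J(-53)) - 32158)) + 239215 = ((-688 + 67213) + ((-22331 + (-162 - 53)/(7 - 53)) - 32158)) + 239215 = (66525 + ((-22331 - 215/(-46)) - 32158)) + 239215 = (66525 + ((-22331 - 1/46*(-215)) - 32158)) + 239215 = (66525 + ((-22331 + 215/46) - 32158)) + 239215 = (66525 + (-1027011/46 - 32158)) + 239215 = (66525 - 2506279/46) + 239215 = 553871/46 + 239215 = 11557761/46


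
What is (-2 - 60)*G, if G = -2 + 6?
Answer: -248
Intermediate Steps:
G = 4
(-2 - 60)*G = (-2 - 60)*4 = -62*4 = -248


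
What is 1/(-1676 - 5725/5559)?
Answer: -5559/9322609 ≈ -0.00059629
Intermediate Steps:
1/(-1676 - 5725/5559) = 1/(-9322609/5559) = -5559/9322609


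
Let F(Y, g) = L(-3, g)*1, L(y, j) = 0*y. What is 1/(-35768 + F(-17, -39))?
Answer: -1/35768 ≈ -2.7958e-5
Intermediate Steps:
L(y, j) = 0
F(Y, g) = 0 (F(Y, g) = 0*1 = 0)
1/(-35768 + F(-17, -39)) = 1/(-35768 + 0) = 1/(-35768) = -1/35768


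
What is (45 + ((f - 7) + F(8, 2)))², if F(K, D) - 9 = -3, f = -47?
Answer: 9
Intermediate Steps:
F(K, D) = 6 (F(K, D) = 9 - 3 = 6)
(45 + ((f - 7) + F(8, 2)))² = (45 + ((-47 - 7) + 6))² = (45 + (-54 + 6))² = (45 - 48)² = (-3)² = 9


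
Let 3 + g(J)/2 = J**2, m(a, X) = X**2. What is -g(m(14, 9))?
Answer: -13116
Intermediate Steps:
g(J) = -6 + 2*J**2
-g(m(14, 9)) = -(-6 + 2*(9**2)**2) = -(-6 + 2*81**2) = -(-6 + 2*6561) = -(-6 + 13122) = -1*13116 = -13116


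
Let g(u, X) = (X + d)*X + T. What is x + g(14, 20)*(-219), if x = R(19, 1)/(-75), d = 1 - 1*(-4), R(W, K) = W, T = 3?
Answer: -8261794/75 ≈ -1.1016e+5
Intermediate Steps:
d = 5 (d = 1 + 4 = 5)
g(u, X) = 3 + X*(5 + X) (g(u, X) = (X + 5)*X + 3 = (5 + X)*X + 3 = X*(5 + X) + 3 = 3 + X*(5 + X))
x = -19/75 (x = 19/(-75) = 19*(-1/75) = -19/75 ≈ -0.25333)
x + g(14, 20)*(-219) = -19/75 + (3 + 20² + 5*20)*(-219) = -19/75 + (3 + 400 + 100)*(-219) = -19/75 + 503*(-219) = -19/75 - 110157 = -8261794/75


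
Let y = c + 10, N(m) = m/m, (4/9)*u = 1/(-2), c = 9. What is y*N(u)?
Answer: 19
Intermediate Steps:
u = -9/8 (u = 9*(1/(-2))/4 = 9*(1*(-1/2))/4 = (9/4)*(-1/2) = -9/8 ≈ -1.1250)
N(m) = 1
y = 19 (y = 9 + 10 = 19)
y*N(u) = 19*1 = 19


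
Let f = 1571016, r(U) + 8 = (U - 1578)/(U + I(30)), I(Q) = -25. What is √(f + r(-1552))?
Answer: √3906990290442/1577 ≈ 1253.4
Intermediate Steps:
r(U) = -8 + (-1578 + U)/(-25 + U) (r(U) = -8 + (U - 1578)/(U - 25) = -8 + (-1578 + U)/(-25 + U))
√(f + r(-1552)) = √(1571016 + (-1378 - 7*(-1552))/(-25 - 1552)) = √(1571016 + (-1378 + 10864)/(-1577)) = √(1571016 - 1/1577*9486) = √(1571016 - 9486/1577) = √(2477482746/1577) = √3906990290442/1577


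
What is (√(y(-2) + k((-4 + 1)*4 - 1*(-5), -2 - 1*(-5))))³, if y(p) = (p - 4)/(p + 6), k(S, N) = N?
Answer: 3*√6/4 ≈ 1.8371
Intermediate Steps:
y(p) = (-4 + p)/(6 + p)
(√(y(-2) + k((-4 + 1)*4 - 1*(-5), -2 - 1*(-5))))³ = (√((-4 - 2)/(6 - 2) + (-2 - 1*(-5))))³ = (√(-6/4 + (-2 + 5)))³ = (√((¼)*(-6) + 3))³ = (√(-3/2 + 3))³ = (√(3/2))³ = (√6/2)³ = 3*√6/4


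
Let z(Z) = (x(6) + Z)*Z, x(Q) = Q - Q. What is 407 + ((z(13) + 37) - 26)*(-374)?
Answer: -66913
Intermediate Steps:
x(Q) = 0
z(Z) = Z**2 (z(Z) = (0 + Z)*Z = Z*Z = Z**2)
407 + ((z(13) + 37) - 26)*(-374) = 407 + ((13**2 + 37) - 26)*(-374) = 407 + ((169 + 37) - 26)*(-374) = 407 + (206 - 26)*(-374) = 407 + 180*(-374) = 407 - 67320 = -66913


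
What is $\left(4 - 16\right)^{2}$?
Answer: $144$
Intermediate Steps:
$\left(4 - 16\right)^{2} = \left(-12\right)^{2} = 144$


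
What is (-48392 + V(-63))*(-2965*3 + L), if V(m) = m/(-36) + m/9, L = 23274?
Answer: -2783616231/4 ≈ -6.9590e+8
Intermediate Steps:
V(m) = m/12 (V(m) = m*(-1/36) + m*(⅑) = -m/36 + m/9 = m/12)
(-48392 + V(-63))*(-2965*3 + L) = (-48392 + (1/12)*(-63))*(-2965*3 + 23274) = (-48392 - 21/4)*(-8895 + 23274) = -193589/4*14379 = -2783616231/4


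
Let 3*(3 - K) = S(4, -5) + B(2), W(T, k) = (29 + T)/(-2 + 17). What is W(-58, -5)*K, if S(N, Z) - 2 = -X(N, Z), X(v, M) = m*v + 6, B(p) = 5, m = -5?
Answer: 116/15 ≈ 7.7333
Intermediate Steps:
X(v, M) = 6 - 5*v (X(v, M) = -5*v + 6 = 6 - 5*v)
W(T, k) = 29/15 + T/15 (W(T, k) = (29 + T)/15 = (29 + T)*(1/15) = 29/15 + T/15)
S(N, Z) = -4 + 5*N (S(N, Z) = 2 - (6 - 5*N) = 2 + (-6 + 5*N) = -4 + 5*N)
K = -4 (K = 3 - ((-4 + 5*4) + 5)/3 = 3 - ((-4 + 20) + 5)/3 = 3 - (16 + 5)/3 = 3 - 1/3*21 = 3 - 7 = -4)
W(-58, -5)*K = (29/15 + (1/15)*(-58))*(-4) = (29/15 - 58/15)*(-4) = -29/15*(-4) = 116/15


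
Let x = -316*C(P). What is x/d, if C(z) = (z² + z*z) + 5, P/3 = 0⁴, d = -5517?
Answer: 1580/5517 ≈ 0.28639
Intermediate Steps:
P = 0 (P = 3*0⁴ = 3*0 = 0)
C(z) = 5 + 2*z² (C(z) = (z² + z²) + 5 = 2*z² + 5 = 5 + 2*z²)
x = -1580 (x = -316*(5 + 2*0²) = -316*(5 + 2*0) = -316*(5 + 0) = -316*5 = -1580)
x/d = -1580/(-5517) = -1580*(-1/5517) = 1580/5517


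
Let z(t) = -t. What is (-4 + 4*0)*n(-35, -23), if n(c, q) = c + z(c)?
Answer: 0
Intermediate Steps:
n(c, q) = 0 (n(c, q) = c - c = 0)
(-4 + 4*0)*n(-35, -23) = (-4 + 4*0)*0 = (-4 + 0)*0 = -4*0 = 0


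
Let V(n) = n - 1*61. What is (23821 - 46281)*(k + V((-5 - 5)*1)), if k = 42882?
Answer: -961535060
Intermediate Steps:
V(n) = -61 + n (V(n) = n - 61 = -61 + n)
(23821 - 46281)*(k + V((-5 - 5)*1)) = (23821 - 46281)*(42882 + (-61 + (-5 - 5)*1)) = -22460*(42882 + (-61 - 10*1)) = -22460*(42882 + (-61 - 10)) = -22460*(42882 - 71) = -22460*42811 = -961535060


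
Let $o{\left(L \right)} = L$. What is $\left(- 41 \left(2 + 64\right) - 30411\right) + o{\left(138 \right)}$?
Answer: $-32979$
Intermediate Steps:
$\left(- 41 \left(2 + 64\right) - 30411\right) + o{\left(138 \right)} = \left(- 41 \left(2 + 64\right) - 30411\right) + 138 = \left(\left(-41\right) 66 - 30411\right) + 138 = \left(-2706 - 30411\right) + 138 = -33117 + 138 = -32979$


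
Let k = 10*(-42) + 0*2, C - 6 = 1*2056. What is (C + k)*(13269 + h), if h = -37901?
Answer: -40445744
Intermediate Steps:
C = 2062 (C = 6 + 1*2056 = 6 + 2056 = 2062)
k = -420 (k = -420 + 0 = -420)
(C + k)*(13269 + h) = (2062 - 420)*(13269 - 37901) = 1642*(-24632) = -40445744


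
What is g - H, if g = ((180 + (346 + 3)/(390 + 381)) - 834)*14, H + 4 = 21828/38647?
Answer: -272528652370/29796837 ≈ -9146.2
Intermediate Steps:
H = -132760/38647 (H = -4 + 21828/38647 = -132760/38647 ≈ -3.4352)
g = -7054390/771 (g = ((180 + 349/771) - 834)*14 = (139129/771 - 834)*14 = -503885/771*14 = -7054390/771 ≈ -9149.7)
g - H = -7054390/771 - 1*(-132760/38647) = -7054390/771 + 132760/38647 = -272528652370/29796837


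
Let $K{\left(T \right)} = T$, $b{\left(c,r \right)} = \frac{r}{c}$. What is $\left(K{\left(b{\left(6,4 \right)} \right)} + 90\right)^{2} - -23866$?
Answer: $\frac{288778}{9} \approx 32086.0$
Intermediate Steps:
$\left(K{\left(b{\left(6,4 \right)} \right)} + 90\right)^{2} - -23866 = \left(\frac{4}{6} + 90\right)^{2} - -23866 = \left(4 \cdot \frac{1}{6} + 90\right)^{2} + 23866 = \left(\frac{2}{3} + 90\right)^{2} + 23866 = \left(\frac{272}{3}\right)^{2} + 23866 = \frac{73984}{9} + 23866 = \frac{288778}{9}$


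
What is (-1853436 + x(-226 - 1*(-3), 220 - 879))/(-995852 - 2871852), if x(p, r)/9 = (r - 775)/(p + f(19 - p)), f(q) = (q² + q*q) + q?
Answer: 36187413333/75514986748 ≈ 0.47921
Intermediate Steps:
f(q) = q + 2*q² (f(q) = (q² + q²) + q = 2*q² + q = q + 2*q²)
x(p, r) = 9*(-775 + r)/(p + (19 - p)*(39 - 2*p)) (x(p, r) = 9*((r - 775)/(p + (19 - p)*(1 + 2*(19 - p)))) = 9*((-775 + r)/(p + (19 - p)*(1 + (38 - 2*p)))) = 9*((-775 + r)/(p + (19 - p)*(39 - 2*p))) = 9*(-775 + r)/(p + (19 - p)*(39 - 2*p)))
(-1853436 + x(-226 - 1*(-3), 220 - 879))/(-995852 - 2871852) = (-1853436 + 9*(-775 + (220 - 879))/((-226 - 1*(-3)) + (-39 + 2*(-226 - 1*(-3)))*(-19 + (-226 - 1*(-3)))))/(-995852 - 2871852) = (-1853436 + 9*(-775 - 659)/((-226 + 3) + (-39 + 2*(-226 + 3))*(-19 + (-226 + 3))))/(-3867704) = (-1853436 + 9*(-1434)/(-223 + (-39 + 2*(-223))*(-19 - 223)))*(-1/3867704) = (-1853436 + 9*(-1434)/(-223 + (-39 - 446)*(-242)))*(-1/3867704) = (-1853436 + 9*(-1434)/(-223 - 485*(-242)))*(-1/3867704) = (-1853436 + 9*(-1434)/(-223 + 117370))*(-1/3867704) = (-1853436 + 9*(-1434)/117147)*(-1/3867704) = (-1853436 + 9*(1/117147)*(-1434))*(-1/3867704) = (-1853436 - 4302/39049)*(-1/3867704) = -72374826666/39049*(-1/3867704) = 36187413333/75514986748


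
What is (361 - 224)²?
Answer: 18769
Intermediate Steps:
(361 - 224)² = 137² = 18769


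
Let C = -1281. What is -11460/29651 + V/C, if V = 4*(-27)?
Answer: -3825984/12660977 ≈ -0.30219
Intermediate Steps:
V = -108
-11460/29651 + V/C = -11460/29651 - 108/(-1281) = -11460*1/29651 - 108*(-1/1281) = -11460/29651 + 36/427 = -3825984/12660977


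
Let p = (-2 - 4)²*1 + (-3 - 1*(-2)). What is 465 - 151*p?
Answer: -4820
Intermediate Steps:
p = 35 (p = (-6)²*1 + (-3 + 2) = 36*1 - 1 = 36 - 1 = 35)
465 - 151*p = 465 - 151*35 = 465 - 5285 = -4820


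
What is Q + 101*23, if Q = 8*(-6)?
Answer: 2275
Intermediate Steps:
Q = -48
Q + 101*23 = -48 + 101*23 = -48 + 2323 = 2275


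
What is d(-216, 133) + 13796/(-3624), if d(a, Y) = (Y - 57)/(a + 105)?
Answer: -150565/33522 ≈ -4.4915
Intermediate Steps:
d(a, Y) = (-57 + Y)/(105 + a)
d(-216, 133) + 13796/(-3624) = (-57 + 133)/(105 - 216) + 13796/(-3624) = 76/(-111) + 13796*(-1/3624) = -1/111*76 - 3449/906 = -76/111 - 3449/906 = -150565/33522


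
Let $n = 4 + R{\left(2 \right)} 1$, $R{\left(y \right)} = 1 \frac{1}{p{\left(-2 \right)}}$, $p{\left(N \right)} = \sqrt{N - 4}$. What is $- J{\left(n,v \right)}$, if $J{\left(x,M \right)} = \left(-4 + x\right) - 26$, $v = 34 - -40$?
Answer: $26 + \frac{i \sqrt{6}}{6} \approx 26.0 + 0.40825 i$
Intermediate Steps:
$v = 74$ ($v = 34 + 40 = 74$)
$p{\left(N \right)} = \sqrt{-4 + N}$
$R{\left(y \right)} = - \frac{i \sqrt{6}}{6}$ ($R{\left(y \right)} = 1 \frac{1}{\sqrt{-4 - 2}} = 1 \frac{1}{\sqrt{-6}} = 1 \frac{1}{i \sqrt{6}} = 1 \left(- \frac{i \sqrt{6}}{6}\right) = - \frac{i \sqrt{6}}{6}$)
$n = 4 - \frac{i \sqrt{6}}{6}$ ($n = 4 + - \frac{i \sqrt{6}}{6} \cdot 1 = 4 - \frac{i \sqrt{6}}{6} \approx 4.0 - 0.40825 i$)
$J{\left(x,M \right)} = -30 + x$
$- J{\left(n,v \right)} = - (-30 + \left(4 - \frac{i \sqrt{6}}{6}\right)) = - (-26 - \frac{i \sqrt{6}}{6}) = 26 + \frac{i \sqrt{6}}{6}$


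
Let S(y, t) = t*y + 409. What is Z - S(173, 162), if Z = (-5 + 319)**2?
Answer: 70161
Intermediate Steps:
S(y, t) = 409 + t*y
Z = 98596 (Z = 314**2 = 98596)
Z - S(173, 162) = 98596 - (409 + 162*173) = 98596 - (409 + 28026) = 98596 - 1*28435 = 98596 - 28435 = 70161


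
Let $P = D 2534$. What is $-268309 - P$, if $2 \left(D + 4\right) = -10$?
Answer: $-245503$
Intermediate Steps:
$D = -9$ ($D = -4 + \frac{1}{2} \left(-10\right) = -4 - 5 = -9$)
$P = -22806$ ($P = \left(-9\right) 2534 = -22806$)
$-268309 - P = -268309 - -22806 = -268309 + 22806 = -245503$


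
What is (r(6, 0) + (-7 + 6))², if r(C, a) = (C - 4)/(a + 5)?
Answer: 9/25 ≈ 0.36000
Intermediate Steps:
r(C, a) = (-4 + C)/(5 + a)
(r(6, 0) + (-7 + 6))² = ((-4 + 6)/(5 + 0) + (-7 + 6))² = (2/5 - 1)² = ((⅕)*2 - 1)² = (⅖ - 1)² = (-⅗)² = 9/25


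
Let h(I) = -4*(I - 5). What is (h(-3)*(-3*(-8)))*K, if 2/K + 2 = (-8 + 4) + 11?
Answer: 1536/5 ≈ 307.20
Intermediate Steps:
K = ⅖ (K = 2/(-2 + ((-8 + 4) + 11)) = 2/(-2 + (-4 + 11)) = 2/(-2 + 7) = 2/5 = 2*(⅕) = ⅖ ≈ 0.40000)
h(I) = 20 - 4*I (h(I) = -4*(-5 + I) = 20 - 4*I)
(h(-3)*(-3*(-8)))*K = ((20 - 4*(-3))*(-3*(-8)))*(⅖) = ((20 + 12)*24)*(⅖) = (32*24)*(⅖) = 768*(⅖) = 1536/5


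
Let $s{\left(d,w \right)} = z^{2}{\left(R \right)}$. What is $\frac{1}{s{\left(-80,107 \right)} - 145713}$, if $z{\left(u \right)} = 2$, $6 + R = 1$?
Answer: $- \frac{1}{145709} \approx -6.863 \cdot 10^{-6}$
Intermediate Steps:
$R = -5$ ($R = -6 + 1 = -5$)
$s{\left(d,w \right)} = 4$ ($s{\left(d,w \right)} = 2^{2} = 4$)
$\frac{1}{s{\left(-80,107 \right)} - 145713} = \frac{1}{4 - 145713} = \frac{1}{-145709} = - \frac{1}{145709}$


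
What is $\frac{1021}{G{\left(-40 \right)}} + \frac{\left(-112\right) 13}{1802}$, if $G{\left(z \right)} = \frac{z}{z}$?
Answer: $\frac{919193}{901} \approx 1020.2$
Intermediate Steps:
$G{\left(z \right)} = 1$
$\frac{1021}{G{\left(-40 \right)}} + \frac{\left(-112\right) 13}{1802} = \frac{1021}{1} + \frac{\left(-112\right) 13}{1802} = 1021 \cdot 1 - \frac{728}{901} = 1021 - \frac{728}{901} = \frac{919193}{901}$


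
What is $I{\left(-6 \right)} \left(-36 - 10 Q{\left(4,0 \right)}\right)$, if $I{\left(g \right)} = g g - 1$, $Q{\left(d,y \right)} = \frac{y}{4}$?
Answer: $-1260$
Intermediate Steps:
$Q{\left(d,y \right)} = \frac{y}{4}$ ($Q{\left(d,y \right)} = y \frac{1}{4} = \frac{y}{4}$)
$I{\left(g \right)} = -1 + g^{2}$ ($I{\left(g \right)} = g^{2} - 1 = -1 + g^{2}$)
$I{\left(-6 \right)} \left(-36 - 10 Q{\left(4,0 \right)}\right) = \left(-1 + \left(-6\right)^{2}\right) \left(-36 - 10 \cdot \frac{1}{4} \cdot 0\right) = \left(-1 + 36\right) \left(-36 - 0\right) = 35 \left(-36 + 0\right) = 35 \left(-36\right) = -1260$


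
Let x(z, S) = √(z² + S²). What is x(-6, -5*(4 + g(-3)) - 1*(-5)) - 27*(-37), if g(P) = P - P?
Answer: 999 + 3*√29 ≈ 1015.2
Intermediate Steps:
g(P) = 0
x(z, S) = √(S² + z²)
x(-6, -5*(4 + g(-3)) - 1*(-5)) - 27*(-37) = √((-5*(4 + 0) - 1*(-5))² + (-6)²) - 27*(-37) = √((-5*4 + 5)² + 36) + 999 = √((-20 + 5)² + 36) + 999 = √((-15)² + 36) + 999 = √(225 + 36) + 999 = √261 + 999 = 3*√29 + 999 = 999 + 3*√29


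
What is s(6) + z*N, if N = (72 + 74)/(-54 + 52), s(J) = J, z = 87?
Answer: -6345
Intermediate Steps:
N = -73 (N = 146/(-2) = 146*(-½) = -73)
s(6) + z*N = 6 + 87*(-73) = 6 - 6351 = -6345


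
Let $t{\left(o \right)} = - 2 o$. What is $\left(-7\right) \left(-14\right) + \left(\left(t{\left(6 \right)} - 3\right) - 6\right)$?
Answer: $77$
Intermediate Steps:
$\left(-7\right) \left(-14\right) + \left(\left(t{\left(6 \right)} - 3\right) - 6\right) = \left(-7\right) \left(-14\right) - 21 = 98 - 21 = 77$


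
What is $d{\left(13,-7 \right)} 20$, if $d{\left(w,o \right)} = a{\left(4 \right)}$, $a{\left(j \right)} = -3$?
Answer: $-60$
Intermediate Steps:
$d{\left(w,o \right)} = -3$
$d{\left(13,-7 \right)} 20 = \left(-3\right) 20 = -60$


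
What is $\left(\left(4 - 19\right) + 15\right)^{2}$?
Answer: $0$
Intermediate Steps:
$\left(\left(4 - 19\right) + 15\right)^{2} = \left(-15 + 15\right)^{2} = 0^{2} = 0$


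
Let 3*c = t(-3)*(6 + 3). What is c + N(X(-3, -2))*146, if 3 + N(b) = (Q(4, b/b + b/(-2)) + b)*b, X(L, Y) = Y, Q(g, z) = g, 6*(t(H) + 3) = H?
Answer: -2065/2 ≈ -1032.5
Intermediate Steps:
t(H) = -3 + H/6
c = -21/2 (c = ((-3 + (⅙)*(-3))*(6 + 3))/3 = ((-3 - ½)*9)/3 = (-7/2*9)/3 = (⅓)*(-63/2) = -21/2 ≈ -10.500)
N(b) = -3 + b*(4 + b) (N(b) = -3 + (4 + b)*b = -3 + b*(4 + b))
c + N(X(-3, -2))*146 = -21/2 + (-3 + (-2)² + 4*(-2))*146 = -21/2 + (-3 + 4 - 8)*146 = -21/2 - 7*146 = -21/2 - 1022 = -2065/2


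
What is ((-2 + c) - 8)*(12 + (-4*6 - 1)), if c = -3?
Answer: 169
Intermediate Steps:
((-2 + c) - 8)*(12 + (-4*6 - 1)) = ((-2 - 3) - 8)*(12 + (-4*6 - 1)) = (-5 - 8)*(12 + (-24 - 1)) = -13*(12 - 25) = -13*(-13) = 169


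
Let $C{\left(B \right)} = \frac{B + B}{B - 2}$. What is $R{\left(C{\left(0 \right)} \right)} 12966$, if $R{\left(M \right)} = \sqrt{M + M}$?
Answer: $0$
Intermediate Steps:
$C{\left(B \right)} = \frac{2 B}{-2 + B}$
$R{\left(M \right)} = \sqrt{2} \sqrt{M}$ ($R{\left(M \right)} = \sqrt{2 M} = \sqrt{2} \sqrt{M}$)
$R{\left(C{\left(0 \right)} \right)} 12966 = \sqrt{2} \sqrt{2 \cdot 0 \frac{1}{-2 + 0}} \cdot 12966 = \sqrt{2} \sqrt{2 \cdot 0 \frac{1}{-2}} \cdot 12966 = \sqrt{2} \sqrt{2 \cdot 0 \left(- \frac{1}{2}\right)} 12966 = \sqrt{2} \sqrt{0} \cdot 12966 = \sqrt{2} \cdot 0 \cdot 12966 = 0 \cdot 12966 = 0$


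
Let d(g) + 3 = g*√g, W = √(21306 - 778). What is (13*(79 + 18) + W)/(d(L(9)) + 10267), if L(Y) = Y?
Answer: 1261/10291 + 4*√1283/10291 ≈ 0.13646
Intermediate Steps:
W = 4*√1283 (W = √20528 = 4*√1283 ≈ 143.28)
d(g) = -3 + g^(3/2) (d(g) = -3 + g*√g = -3 + g^(3/2))
(13*(79 + 18) + W)/(d(L(9)) + 10267) = (13*(79 + 18) + 4*√1283)/((-3 + 9^(3/2)) + 10267) = (13*97 + 4*√1283)/((-3 + 27) + 10267) = (1261 + 4*√1283)/(24 + 10267) = (1261 + 4*√1283)/10291 = (1261 + 4*√1283)*(1/10291) = 1261/10291 + 4*√1283/10291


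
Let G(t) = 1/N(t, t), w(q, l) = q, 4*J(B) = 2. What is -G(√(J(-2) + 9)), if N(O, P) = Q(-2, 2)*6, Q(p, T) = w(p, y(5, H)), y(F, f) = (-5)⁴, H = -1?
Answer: 1/12 ≈ 0.083333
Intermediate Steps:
J(B) = ½ (J(B) = (¼)*2 = ½)
y(F, f) = 625
Q(p, T) = p
N(O, P) = -12 (N(O, P) = -2*6 = -12)
G(t) = -1/12 (G(t) = 1/(-12) = -1/12)
-G(√(J(-2) + 9)) = -1*(-1/12) = 1/12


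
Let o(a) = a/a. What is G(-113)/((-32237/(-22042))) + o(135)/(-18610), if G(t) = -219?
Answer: -89834187017/599930570 ≈ -149.74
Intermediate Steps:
o(a) = 1
G(-113)/((-32237/(-22042))) + o(135)/(-18610) = -219/((-32237/(-22042))) + 1/(-18610) = -219/((-32237*(-1/22042))) + 1*(-1/18610) = -219/32237/22042 - 1/18610 = -219*22042/32237 - 1/18610 = -4827198/32237 - 1/18610 = -89834187017/599930570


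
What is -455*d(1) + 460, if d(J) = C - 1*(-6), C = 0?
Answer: -2270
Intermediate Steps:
d(J) = 6 (d(J) = 0 - 1*(-6) = 0 + 6 = 6)
-455*d(1) + 460 = -455*6 + 460 = -2730 + 460 = -2270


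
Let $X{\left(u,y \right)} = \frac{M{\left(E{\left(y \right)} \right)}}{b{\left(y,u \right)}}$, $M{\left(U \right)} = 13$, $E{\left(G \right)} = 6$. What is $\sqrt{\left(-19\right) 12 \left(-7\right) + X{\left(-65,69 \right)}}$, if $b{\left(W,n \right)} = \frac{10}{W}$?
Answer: $\frac{3 \sqrt{18730}}{10} \approx 41.057$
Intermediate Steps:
$X{\left(u,y \right)} = \frac{13 y}{10}$ ($X{\left(u,y \right)} = \frac{13}{10 \frac{1}{y}} = 13 \frac{y}{10} = \frac{13 y}{10}$)
$\sqrt{\left(-19\right) 12 \left(-7\right) + X{\left(-65,69 \right)}} = \sqrt{\left(-19\right) 12 \left(-7\right) + \frac{13}{10} \cdot 69} = \sqrt{\left(-228\right) \left(-7\right) + \frac{897}{10}} = \sqrt{1596 + \frac{897}{10}} = \sqrt{\frac{16857}{10}} = \frac{3 \sqrt{18730}}{10}$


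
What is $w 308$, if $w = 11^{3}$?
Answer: $409948$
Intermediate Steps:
$w = 1331$
$w 308 = 1331 \cdot 308 = 409948$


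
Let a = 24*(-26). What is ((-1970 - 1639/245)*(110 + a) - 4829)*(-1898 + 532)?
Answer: -338414808406/245 ≈ -1.3813e+9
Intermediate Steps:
a = -624
((-1970 - 1639/245)*(110 + a) - 4829)*(-1898 + 532) = ((-1970 - 1639/245)*(110 - 624) - 4829)*(-1898 + 532) = ((-1970 - 1639*1/245)*(-514) - 4829)*(-1366) = ((-1970 - 1639/245)*(-514) - 4829)*(-1366) = (-484289/245*(-514) - 4829)*(-1366) = (248924546/245 - 4829)*(-1366) = (247741441/245)*(-1366) = -338414808406/245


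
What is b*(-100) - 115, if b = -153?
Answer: 15185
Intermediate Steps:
b*(-100) - 115 = -153*(-100) - 115 = 15300 - 115 = 15185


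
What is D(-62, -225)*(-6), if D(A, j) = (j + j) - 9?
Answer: 2754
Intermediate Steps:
D(A, j) = -9 + 2*j (D(A, j) = 2*j - 9 = -9 + 2*j)
D(-62, -225)*(-6) = (-9 + 2*(-225))*(-6) = (-9 - 450)*(-6) = -459*(-6) = 2754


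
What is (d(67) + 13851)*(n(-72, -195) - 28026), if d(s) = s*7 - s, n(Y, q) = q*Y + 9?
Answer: -199214181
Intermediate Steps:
n(Y, q) = 9 + Y*q (n(Y, q) = Y*q + 9 = 9 + Y*q)
d(s) = 6*s (d(s) = 7*s - s = 6*s)
(d(67) + 13851)*(n(-72, -195) - 28026) = (6*67 + 13851)*((9 - 72*(-195)) - 28026) = (402 + 13851)*((9 + 14040) - 28026) = 14253*(14049 - 28026) = 14253*(-13977) = -199214181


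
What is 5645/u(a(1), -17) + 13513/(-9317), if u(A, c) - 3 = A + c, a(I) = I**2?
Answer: -52770134/121121 ≈ -435.68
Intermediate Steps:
u(A, c) = 3 + A + c (u(A, c) = 3 + (A + c) = 3 + A + c)
5645/u(a(1), -17) + 13513/(-9317) = 5645/(3 + 1**2 - 17) + 13513/(-9317) = 5645/(3 + 1 - 17) + 13513*(-1/9317) = 5645/(-13) - 13513/9317 = 5645*(-1/13) - 13513/9317 = -5645/13 - 13513/9317 = -52770134/121121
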